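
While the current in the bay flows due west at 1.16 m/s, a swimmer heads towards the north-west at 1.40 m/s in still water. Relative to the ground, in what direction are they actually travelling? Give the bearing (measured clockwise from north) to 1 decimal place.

294.7°

Taking east as x and north as y: velocity relative to the water = (-0.990, 0.990) m/s; the water relative to ground = (-1.160, 0.000) m/s.
Velocity relative to ground = (-0.990, 0.990) + (-1.160, 0.000) = (-2.150, 0.990) m/s.
Bearing = atan2(-2.15, 0.99) = 294.72° clockwise from north.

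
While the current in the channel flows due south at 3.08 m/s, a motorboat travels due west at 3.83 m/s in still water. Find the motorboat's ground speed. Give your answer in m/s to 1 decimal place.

Taking east as x and north as y: velocity relative to the water = (-3.830, 0.000) m/s; the water relative to ground = (0.000, -3.080) m/s.
Velocity relative to ground = (-3.830, 0.000) + (0.000, -3.080) = (-3.830, -3.080) m/s.
Speed = |(-3.830, -3.080)| = 4.915 m/s.

4.9 m/s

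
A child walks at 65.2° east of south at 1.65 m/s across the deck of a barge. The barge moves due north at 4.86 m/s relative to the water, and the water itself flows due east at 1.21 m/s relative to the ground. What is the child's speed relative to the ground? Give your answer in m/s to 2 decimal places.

4.97 m/s

In east/north components (m/s): child relative to barge = (1.498, -0.692); barge relative to water = (0.000, 4.860); water relative to ground = (1.210, 0.000).
Sum = (2.708, 4.168) m/s.
Speed = |(2.708, 4.168)| = 4.970 m/s.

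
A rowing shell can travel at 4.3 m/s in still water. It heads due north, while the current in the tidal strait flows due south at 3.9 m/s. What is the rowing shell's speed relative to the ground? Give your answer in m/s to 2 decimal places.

Taking east as x and north as y: velocity relative to the water = (0.000, 4.300) m/s; the water relative to ground = (0.000, -3.900) m/s.
Velocity relative to ground = (0.000, 4.300) + (0.000, -3.900) = (0.000, 0.400) m/s.
Speed = |(0.000, 0.400)| = 0.400 m/s.

0.40 m/s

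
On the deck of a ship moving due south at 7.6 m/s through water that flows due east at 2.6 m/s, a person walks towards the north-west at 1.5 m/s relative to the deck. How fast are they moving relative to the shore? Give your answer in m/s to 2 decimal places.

In east/north components (m/s): person relative to ship = (-1.061, 1.061); ship relative to water = (0.000, -7.600); water relative to ground = (2.600, 0.000).
Sum = (1.539, -6.539) m/s.
Speed = |(1.539, -6.539)| = 6.718 m/s.

6.72 m/s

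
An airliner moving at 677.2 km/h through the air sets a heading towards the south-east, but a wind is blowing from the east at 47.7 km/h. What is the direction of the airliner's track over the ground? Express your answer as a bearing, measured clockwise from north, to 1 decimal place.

138.0°

Taking east as x and north as y: velocity relative to the air = (478.853, -478.853) km/h; the air relative to ground = (-47.700, 0.000) km/h.
Velocity relative to ground = (478.853, -478.853) + (-47.700, 0.000) = (431.153, -478.853) km/h.
Bearing = atan2(431.15, -478.85) = 138.00° clockwise from north.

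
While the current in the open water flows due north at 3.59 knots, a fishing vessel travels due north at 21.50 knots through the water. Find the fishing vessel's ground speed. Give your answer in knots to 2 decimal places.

25.09 knots

Taking east as x and north as y: velocity relative to the water = (0.000, 21.500) knots; the water relative to ground = (0.000, 3.590) knots.
Velocity relative to ground = (0.000, 21.500) + (0.000, 3.590) = (0.000, 25.090) knots.
Speed = |(0.000, 25.090)| = 25.090 knots.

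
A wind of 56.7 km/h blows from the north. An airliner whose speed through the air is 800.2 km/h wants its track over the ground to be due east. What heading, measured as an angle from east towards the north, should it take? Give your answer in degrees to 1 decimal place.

4.1°

The wind pushes perpendicular to the desired track; the heading must have a component into the wind equal to 56.7 km/h: 800.2 sin θ = 56.7.
sin θ = 0.0709, so θ = 4.063°.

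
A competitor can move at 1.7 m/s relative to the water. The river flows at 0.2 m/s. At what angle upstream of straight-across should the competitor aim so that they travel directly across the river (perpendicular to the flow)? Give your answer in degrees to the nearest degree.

To cancel the current, the upstream component of the competitor's velocity must equal the flow: 1.7 sin θ = 0.2.
sin θ = 0.2 / 1.7 = 0.1176.
θ = arcsin(0.1176) = 6.756°.

7°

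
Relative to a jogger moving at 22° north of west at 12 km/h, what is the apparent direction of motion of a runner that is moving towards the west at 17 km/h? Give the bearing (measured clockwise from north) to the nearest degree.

Taking east as x and north as y: runner velocity = (-17.000, 0.000) km/h; jogger velocity = (-11.126, 4.495) km/h.
Velocity of runner relative to jogger = (-17.000, 0.000) − (-11.126, 4.495) = (-5.874, -4.495) km/h.
Bearing = atan2(-5.87, -4.50) = 232.57° clockwise from north.

233°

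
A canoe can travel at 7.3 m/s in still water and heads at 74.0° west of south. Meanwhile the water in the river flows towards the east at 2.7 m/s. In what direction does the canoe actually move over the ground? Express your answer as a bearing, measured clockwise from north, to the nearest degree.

Taking east as x and north as y: velocity relative to the water = (-7.017, -2.012) m/s; the water relative to ground = (2.700, 0.000) m/s.
Velocity relative to ground = (-7.017, -2.012) + (2.700, 0.000) = (-4.317, -2.012) m/s.
Bearing = atan2(-4.32, -2.01) = 245.01° clockwise from north.

245°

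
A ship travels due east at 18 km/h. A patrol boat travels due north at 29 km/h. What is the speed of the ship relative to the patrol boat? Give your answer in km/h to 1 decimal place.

34.1 km/h

Taking east as x and north as y: ship velocity = (18.000, 0.000) km/h; patrol boat velocity = (0.000, 29.000) km/h.
Velocity of ship relative to patrol boat = (18.000, 0.000) − (0.000, 29.000) = (18.000, -29.000) km/h.
Magnitude = |(18.000, -29.000)| = 34.132 km/h.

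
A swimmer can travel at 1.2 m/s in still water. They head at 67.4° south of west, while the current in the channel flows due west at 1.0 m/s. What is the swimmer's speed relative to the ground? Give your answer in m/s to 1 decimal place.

1.8 m/s

Taking east as x and north as y: velocity relative to the water = (-0.461, -1.108) m/s; the water relative to ground = (-1.000, 0.000) m/s.
Velocity relative to ground = (-0.461, -1.108) + (-1.000, 0.000) = (-1.461, -1.108) m/s.
Speed = |(-1.461, -1.108)| = 1.834 m/s.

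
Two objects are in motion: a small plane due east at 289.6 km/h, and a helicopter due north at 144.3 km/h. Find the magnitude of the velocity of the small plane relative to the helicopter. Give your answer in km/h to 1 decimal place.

323.6 km/h

Taking east as x and north as y: small plane velocity = (289.600, 0.000) km/h; helicopter velocity = (0.000, 144.300) km/h.
Velocity of small plane relative to helicopter = (289.600, 0.000) − (0.000, 144.300) = (289.600, -144.300) km/h.
Magnitude = |(289.600, -144.300)| = 323.559 km/h.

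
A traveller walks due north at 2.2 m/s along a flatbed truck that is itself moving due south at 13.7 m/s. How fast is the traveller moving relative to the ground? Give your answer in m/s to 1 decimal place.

Taking east as x and north as y: flatbed truck velocity = (0.000, -13.700) m/s; traveller velocity relative to flatbed truck = (0.000, 2.200) m/s.
Velocity relative to ground = (0.000, -13.700) + (0.000, 2.200) = (0.000, -11.500) m/s.
Speed = |(0.000, -11.500)| = 11.500 m/s.

11.5 m/s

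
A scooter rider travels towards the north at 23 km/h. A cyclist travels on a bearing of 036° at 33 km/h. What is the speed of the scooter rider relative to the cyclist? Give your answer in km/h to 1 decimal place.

19.7 km/h

Taking east as x and north as y: scooter rider velocity = (0.000, 23.000) km/h; cyclist velocity = (19.397, 26.698) km/h.
Velocity of scooter rider relative to cyclist = (0.000, 23.000) − (19.397, 26.698) = (-19.397, -3.698) km/h.
Magnitude = |(-19.397, -3.698)| = 19.746 km/h.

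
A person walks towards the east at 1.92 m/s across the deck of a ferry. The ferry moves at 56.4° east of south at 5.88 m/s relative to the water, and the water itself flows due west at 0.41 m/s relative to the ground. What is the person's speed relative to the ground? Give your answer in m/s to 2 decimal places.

7.19 m/s

In east/north components (m/s): person relative to ferry = (1.920, 0.000); ferry relative to water = (4.898, -3.254); water relative to ground = (-0.410, 0.000).
Sum = (6.408, -3.254) m/s.
Speed = |(6.408, -3.254)| = 7.186 m/s.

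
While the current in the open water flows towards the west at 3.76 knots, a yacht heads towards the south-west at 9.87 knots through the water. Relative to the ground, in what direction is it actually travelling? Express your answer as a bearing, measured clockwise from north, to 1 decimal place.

237.0°

Taking east as x and north as y: velocity relative to the water = (-6.979, -6.979) knots; the water relative to ground = (-3.760, 0.000) knots.
Velocity relative to ground = (-6.979, -6.979) + (-3.760, 0.000) = (-10.739, -6.979) knots.
Bearing = atan2(-10.74, -6.98) = 236.98° clockwise from north.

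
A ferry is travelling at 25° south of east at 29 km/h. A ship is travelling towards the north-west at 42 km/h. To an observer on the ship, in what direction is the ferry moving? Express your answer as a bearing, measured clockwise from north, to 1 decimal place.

Taking east as x and north as y: ferry velocity = (26.283, -12.256) km/h; ship velocity = (-29.698, 29.698) km/h.
Velocity of ferry relative to ship = (26.283, -12.256) − (-29.698, 29.698) = (55.981, -41.954) km/h.
Bearing = atan2(55.98, -41.95) = 126.85° clockwise from north.

126.8°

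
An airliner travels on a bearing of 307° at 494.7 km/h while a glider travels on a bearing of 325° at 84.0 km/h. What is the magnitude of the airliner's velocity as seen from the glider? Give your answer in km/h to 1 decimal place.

Taking east as x and north as y: airliner velocity = (-395.085, 297.718) km/h; glider velocity = (-48.180, 68.809) km/h.
Velocity of airliner relative to glider = (-395.085, 297.718) − (-48.180, 68.809) = (-346.905, 228.909) km/h.
Magnitude = |(-346.905, 228.909)| = 415.623 km/h.

415.6 km/h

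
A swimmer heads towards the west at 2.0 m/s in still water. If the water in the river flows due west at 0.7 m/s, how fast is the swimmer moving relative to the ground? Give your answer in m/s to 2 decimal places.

Taking east as x and north as y: velocity relative to the water = (-2.000, 0.000) m/s; the water relative to ground = (-0.700, 0.000) m/s.
Velocity relative to ground = (-2.000, 0.000) + (-0.700, 0.000) = (-2.700, 0.000) m/s.
Speed = |(-2.700, 0.000)| = 2.700 m/s.

2.70 m/s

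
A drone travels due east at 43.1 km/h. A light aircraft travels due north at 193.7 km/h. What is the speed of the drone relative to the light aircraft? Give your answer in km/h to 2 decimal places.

198.44 km/h

Taking east as x and north as y: drone velocity = (43.100, 0.000) km/h; light aircraft velocity = (0.000, 193.700) km/h.
Velocity of drone relative to light aircraft = (43.100, 0.000) − (0.000, 193.700) = (43.100, -193.700) km/h.
Magnitude = |(43.100, -193.700)| = 198.437 km/h.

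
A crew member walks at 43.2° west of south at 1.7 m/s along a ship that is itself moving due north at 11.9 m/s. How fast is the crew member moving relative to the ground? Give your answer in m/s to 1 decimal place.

10.7 m/s

Taking east as x and north as y: ship velocity = (0.000, 11.900) m/s; crew member velocity relative to ship = (-1.164, -1.239) m/s.
Velocity relative to ground = (0.000, 11.900) + (-1.164, -1.239) = (-1.164, 10.661) m/s.
Speed = |(-1.164, 10.661)| = 10.724 m/s.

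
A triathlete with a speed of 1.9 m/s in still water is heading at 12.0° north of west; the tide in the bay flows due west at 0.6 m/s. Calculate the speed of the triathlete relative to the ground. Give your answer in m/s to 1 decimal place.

2.5 m/s

Taking east as x and north as y: velocity relative to the water = (-1.858, 0.395) m/s; the water relative to ground = (-0.600, 0.000) m/s.
Velocity relative to ground = (-1.858, 0.395) + (-0.600, 0.000) = (-2.458, 0.395) m/s.
Speed = |(-2.458, 0.395)| = 2.490 m/s.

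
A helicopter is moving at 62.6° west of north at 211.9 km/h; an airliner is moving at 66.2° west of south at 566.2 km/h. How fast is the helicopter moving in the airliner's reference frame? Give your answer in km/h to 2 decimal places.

463.82 km/h

Taking east as x and north as y: helicopter velocity = (-188.128, 97.516) km/h; airliner velocity = (-518.050, -228.487) km/h.
Velocity of helicopter relative to airliner = (-188.128, 97.516) − (-518.050, -228.487) = (329.922, 326.004) km/h.
Magnitude = |(329.922, 326.004)| = 463.818 km/h.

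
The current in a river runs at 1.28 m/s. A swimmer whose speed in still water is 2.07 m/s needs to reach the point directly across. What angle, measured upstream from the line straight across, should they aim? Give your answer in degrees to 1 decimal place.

38.2°

To cancel the current, the upstream component of the swimmer's velocity must equal the flow: 2.07 sin θ = 1.28.
sin θ = 1.28 / 2.07 = 0.6184.
θ = arcsin(0.6184) = 38.196°.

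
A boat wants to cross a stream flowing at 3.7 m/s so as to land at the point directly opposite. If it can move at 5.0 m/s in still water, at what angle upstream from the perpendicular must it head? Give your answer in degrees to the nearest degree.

To cancel the current, the upstream component of the boat's velocity must equal the flow: 5.0 sin θ = 3.7.
sin θ = 3.7 / 5.0 = 0.7400.
θ = arcsin(0.7400) = 47.731°.

48°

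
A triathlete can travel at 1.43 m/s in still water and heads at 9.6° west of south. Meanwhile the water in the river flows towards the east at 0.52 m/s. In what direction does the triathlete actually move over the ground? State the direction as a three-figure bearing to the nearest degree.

Taking east as x and north as y: velocity relative to the water = (-0.238, -1.410) m/s; the water relative to ground = (0.520, 0.000) m/s.
Velocity relative to ground = (-0.238, -1.410) + (0.520, 0.000) = (0.282, -1.410) m/s.
Bearing = atan2(0.28, -1.41) = 168.71° clockwise from north.

169°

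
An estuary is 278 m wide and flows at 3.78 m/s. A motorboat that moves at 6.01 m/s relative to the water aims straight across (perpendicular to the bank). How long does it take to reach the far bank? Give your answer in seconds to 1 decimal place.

46.3 s

The component of the motorboat's velocity perpendicular to the bank is 6.01 m/s.
The flow acts along the bank and has no component across it.
Time = 278 / 6.010 = 46.256 s.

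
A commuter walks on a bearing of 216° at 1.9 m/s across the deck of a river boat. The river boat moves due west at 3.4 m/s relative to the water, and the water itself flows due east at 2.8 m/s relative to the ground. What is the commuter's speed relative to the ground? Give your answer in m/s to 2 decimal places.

2.30 m/s

In east/north components (m/s): commuter relative to river boat = (-1.117, -1.537); river boat relative to water = (-3.400, 0.000); water relative to ground = (2.800, 0.000).
Sum = (-1.717, -1.537) m/s.
Speed = |(-1.717, -1.537)| = 2.304 m/s.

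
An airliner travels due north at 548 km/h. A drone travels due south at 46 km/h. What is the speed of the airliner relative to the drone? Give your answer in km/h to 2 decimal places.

594.00 km/h

Taking east as x and north as y: airliner velocity = (0.000, 548.000) km/h; drone velocity = (0.000, -46.000) km/h.
Velocity of airliner relative to drone = (0.000, 548.000) − (0.000, -46.000) = (0.000, 594.000) km/h.
Magnitude = |(0.000, 594.000)| = 594.000 km/h.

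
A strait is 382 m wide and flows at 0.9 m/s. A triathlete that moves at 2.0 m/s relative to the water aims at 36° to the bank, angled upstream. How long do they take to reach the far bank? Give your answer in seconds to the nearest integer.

The component of the triathlete's velocity perpendicular to the bank is 2.0 × sin 36° = 1.176 m/s.
The current is parallel to the bank, so it does not affect the crossing time.
Time = 382 / 1.176 = 324.949 s.

325 s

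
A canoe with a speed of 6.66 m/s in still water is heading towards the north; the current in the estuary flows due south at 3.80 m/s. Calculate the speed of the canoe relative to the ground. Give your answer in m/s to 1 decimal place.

2.9 m/s

Taking east as x and north as y: velocity relative to the water = (0.000, 6.660) m/s; the water relative to ground = (0.000, -3.800) m/s.
Velocity relative to ground = (0.000, 6.660) + (0.000, -3.800) = (0.000, 2.860) m/s.
Speed = |(0.000, 2.860)| = 2.860 m/s.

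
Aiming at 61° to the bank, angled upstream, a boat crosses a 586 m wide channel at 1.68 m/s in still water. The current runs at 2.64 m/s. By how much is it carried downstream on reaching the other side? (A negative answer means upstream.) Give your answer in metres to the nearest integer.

728 m

Perpendicular speed = 1.469 m/s; crossing time = 586 / 1.469 = 398.813 s.
Net downstream speed = 1.826 m/s.
Drift = 1.826 × 398.813 = 728.041 m (downstream).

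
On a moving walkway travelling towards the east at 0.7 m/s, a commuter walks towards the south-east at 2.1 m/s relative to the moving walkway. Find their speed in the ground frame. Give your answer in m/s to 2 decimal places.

2.64 m/s

Taking east as x and north as y: moving walkway velocity = (0.700, 0.000) m/s; commuter velocity relative to moving walkway = (1.485, -1.485) m/s.
Velocity relative to ground = (0.700, 0.000) + (1.485, -1.485) = (2.185, -1.485) m/s.
Speed = |(2.185, -1.485)| = 2.642 m/s.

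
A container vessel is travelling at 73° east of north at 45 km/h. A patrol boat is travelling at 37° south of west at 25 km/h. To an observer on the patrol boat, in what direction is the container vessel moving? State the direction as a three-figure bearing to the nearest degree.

066°

Taking east as x and north as y: container vessel velocity = (43.034, 13.157) km/h; patrol boat velocity = (-19.966, -15.045) km/h.
Velocity of container vessel relative to patrol boat = (43.034, 13.157) − (-19.966, -15.045) = (63.000, 28.202) km/h.
Bearing = atan2(63.00, 28.20) = 65.88° clockwise from north.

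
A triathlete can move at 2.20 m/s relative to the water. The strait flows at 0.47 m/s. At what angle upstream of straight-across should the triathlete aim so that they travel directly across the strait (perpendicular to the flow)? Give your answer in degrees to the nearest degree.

To cancel the current, the upstream component of the triathlete's velocity must equal the flow: 2.20 sin θ = 0.47.
sin θ = 0.47 / 2.20 = 0.2136.
θ = arcsin(0.2136) = 12.336°.

12°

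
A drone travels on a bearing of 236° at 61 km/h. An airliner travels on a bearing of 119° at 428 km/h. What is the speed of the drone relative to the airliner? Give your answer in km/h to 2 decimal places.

458.92 km/h

Taking east as x and north as y: drone velocity = (-50.571, -34.111) km/h; airliner velocity = (374.337, -207.499) km/h.
Velocity of drone relative to airliner = (-50.571, -34.111) − (374.337, -207.499) = (-424.909, 173.388) km/h.
Magnitude = |(-424.909, 173.388)| = 458.923 km/h.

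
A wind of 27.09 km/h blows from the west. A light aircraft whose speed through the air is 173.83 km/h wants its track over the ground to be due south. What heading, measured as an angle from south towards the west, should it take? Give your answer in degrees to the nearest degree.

9°

The wind pushes perpendicular to the desired track; the heading must have a component into the wind equal to 27.09 km/h: 173.83 sin θ = 27.09.
sin θ = 0.1558, so θ = 8.966°.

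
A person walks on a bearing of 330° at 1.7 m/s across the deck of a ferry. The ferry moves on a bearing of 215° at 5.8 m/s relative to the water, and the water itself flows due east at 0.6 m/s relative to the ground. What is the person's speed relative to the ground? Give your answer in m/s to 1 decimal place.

4.9 m/s

In east/north components (m/s): person relative to ferry = (-0.850, 1.472); ferry relative to water = (-3.327, -4.751); water relative to ground = (0.600, 0.000).
Sum = (-3.577, -3.279) m/s.
Speed = |(-3.577, -3.279)| = 4.852 m/s.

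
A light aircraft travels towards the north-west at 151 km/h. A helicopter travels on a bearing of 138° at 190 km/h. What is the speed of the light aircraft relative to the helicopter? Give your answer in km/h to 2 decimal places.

Taking east as x and north as y: light aircraft velocity = (-106.773, 106.773) km/h; helicopter velocity = (127.135, -141.198) km/h.
Velocity of light aircraft relative to helicopter = (-106.773, 106.773) − (127.135, -141.198) = (-233.908, 247.971) km/h.
Magnitude = |(-233.908, 247.971)| = 340.885 km/h.

340.88 km/h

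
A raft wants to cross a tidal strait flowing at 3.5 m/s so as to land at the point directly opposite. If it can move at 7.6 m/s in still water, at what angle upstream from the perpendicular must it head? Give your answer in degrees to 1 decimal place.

27.4°

To cancel the current, the upstream component of the raft's velocity must equal the flow: 7.6 sin θ = 3.5.
sin θ = 3.5 / 7.6 = 0.4605.
θ = arcsin(0.4605) = 27.421°.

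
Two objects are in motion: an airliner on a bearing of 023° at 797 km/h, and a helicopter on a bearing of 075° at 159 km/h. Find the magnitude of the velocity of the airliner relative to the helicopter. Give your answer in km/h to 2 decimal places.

710.25 km/h

Taking east as x and north as y: airliner velocity = (311.413, 733.642) km/h; helicopter velocity = (153.582, 41.152) km/h.
Velocity of airliner relative to helicopter = (311.413, 733.642) − (153.582, 41.152) = (157.831, 692.490) km/h.
Magnitude = |(157.831, 692.490)| = 710.249 km/h.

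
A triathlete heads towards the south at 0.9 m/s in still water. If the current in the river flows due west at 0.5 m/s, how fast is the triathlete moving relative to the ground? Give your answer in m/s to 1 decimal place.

Taking east as x and north as y: velocity relative to the water = (0.000, -0.900) m/s; the water relative to ground = (-0.500, 0.000) m/s.
Velocity relative to ground = (0.000, -0.900) + (-0.500, 0.000) = (-0.500, -0.900) m/s.
Speed = |(-0.500, -0.900)| = 1.030 m/s.

1.0 m/s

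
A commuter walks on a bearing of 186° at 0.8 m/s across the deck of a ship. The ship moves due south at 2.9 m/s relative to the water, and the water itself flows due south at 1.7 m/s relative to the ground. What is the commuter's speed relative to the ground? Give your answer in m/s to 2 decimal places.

5.40 m/s

In east/north components (m/s): commuter relative to ship = (-0.084, -0.796); ship relative to water = (0.000, -2.900); water relative to ground = (0.000, -1.700).
Sum = (-0.084, -5.396) m/s.
Speed = |(-0.084, -5.396)| = 5.396 m/s.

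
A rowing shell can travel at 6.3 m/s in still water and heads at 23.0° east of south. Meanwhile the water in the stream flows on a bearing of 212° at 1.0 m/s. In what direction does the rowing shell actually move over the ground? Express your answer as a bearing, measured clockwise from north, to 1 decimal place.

163.8°

Taking east as x and north as y: velocity relative to the water = (2.462, -5.799) m/s; the water relative to ground = (-0.530, -0.848) m/s.
Velocity relative to ground = (2.462, -5.799) + (-0.530, -0.848) = (1.932, -6.647) m/s.
Bearing = atan2(1.93, -6.65) = 163.80° clockwise from north.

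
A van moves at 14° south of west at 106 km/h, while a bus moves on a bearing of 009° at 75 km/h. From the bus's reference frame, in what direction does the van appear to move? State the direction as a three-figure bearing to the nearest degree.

Taking east as x and north as y: van velocity = (-102.851, -25.644) km/h; bus velocity = (11.733, 74.077) km/h.
Velocity of van relative to bus = (-102.851, -25.644) − (11.733, 74.077) = (-114.584, -99.720) km/h.
Bearing = atan2(-114.58, -99.72) = 228.97° clockwise from north.

229°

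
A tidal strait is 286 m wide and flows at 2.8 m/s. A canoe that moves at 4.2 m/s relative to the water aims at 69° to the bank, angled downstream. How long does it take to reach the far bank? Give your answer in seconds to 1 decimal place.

The component of the canoe's velocity perpendicular to the bank is 4.2 × sin 69° = 3.921 m/s.
Only the cross-stream component determines the crossing time; the current contributes nothing perpendicular to the bank.
Time = 286 / 3.921 = 72.940 s.

72.9 s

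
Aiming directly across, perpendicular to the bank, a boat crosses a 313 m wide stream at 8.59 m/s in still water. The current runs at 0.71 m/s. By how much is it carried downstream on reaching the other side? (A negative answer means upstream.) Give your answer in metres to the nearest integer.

26 m

Perpendicular speed = 8.590 m/s; crossing time = 313 / 8.590 = 36.438 s.
Net downstream speed = 0.710 m/s.
Drift = 0.710 × 36.438 = 25.871 m (downstream).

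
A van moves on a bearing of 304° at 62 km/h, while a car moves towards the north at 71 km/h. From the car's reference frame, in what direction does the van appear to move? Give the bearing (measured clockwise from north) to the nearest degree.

Taking east as x and north as y: van velocity = (-51.400, 34.670) km/h; car velocity = (0.000, 71.000) km/h.
Velocity of van relative to car = (-51.400, 34.670) − (0.000, 71.000) = (-51.400, -36.330) km/h.
Bearing = atan2(-51.40, -36.33) = 234.75° clockwise from north.

235°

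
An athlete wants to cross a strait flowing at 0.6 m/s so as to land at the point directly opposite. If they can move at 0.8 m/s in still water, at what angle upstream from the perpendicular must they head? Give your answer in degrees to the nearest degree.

49°

To cancel the current, the upstream component of the athlete's velocity must equal the flow: 0.8 sin θ = 0.6.
sin θ = 0.6 / 0.8 = 0.7500.
θ = arcsin(0.7500) = 48.590°.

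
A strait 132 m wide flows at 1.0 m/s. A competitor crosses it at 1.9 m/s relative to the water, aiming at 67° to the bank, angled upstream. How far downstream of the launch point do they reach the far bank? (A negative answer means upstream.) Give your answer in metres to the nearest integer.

Perpendicular speed = 1.749 m/s; crossing time = 132 / 1.749 = 75.473 s.
Net downstream speed = 0.258 m/s.
Drift = 0.258 × 75.473 = 19.443 m (downstream).

19 m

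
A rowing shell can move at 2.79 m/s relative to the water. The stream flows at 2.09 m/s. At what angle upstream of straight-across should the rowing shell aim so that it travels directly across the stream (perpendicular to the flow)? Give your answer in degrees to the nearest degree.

To cancel the current, the upstream component of the rowing shell's velocity must equal the flow: 2.79 sin θ = 2.09.
sin θ = 2.09 / 2.79 = 0.7491.
θ = arcsin(0.7491) = 48.513°.

49°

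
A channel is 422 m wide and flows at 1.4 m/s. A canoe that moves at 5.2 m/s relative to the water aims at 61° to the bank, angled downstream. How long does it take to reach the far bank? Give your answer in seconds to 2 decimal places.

92.79 s

The component of the canoe's velocity perpendicular to the bank is 5.2 × sin 61° = 4.548 m/s.
Only the cross-stream component determines the crossing time; the current contributes nothing perpendicular to the bank.
Time = 422 / 4.548 = 92.788 s.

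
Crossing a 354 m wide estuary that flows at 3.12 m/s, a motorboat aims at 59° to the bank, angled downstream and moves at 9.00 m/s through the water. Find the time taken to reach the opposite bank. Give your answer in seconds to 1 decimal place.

45.9 s

The component of the motorboat's velocity perpendicular to the bank is 9.00 × sin 59° = 7.715 m/s.
The current is parallel to the bank, so it does not affect the crossing time.
Time = 354 / 7.715 = 45.888 s.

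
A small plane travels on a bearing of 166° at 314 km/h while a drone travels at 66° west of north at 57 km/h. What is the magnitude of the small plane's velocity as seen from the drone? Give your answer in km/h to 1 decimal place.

Taking east as x and north as y: small plane velocity = (75.963, -304.673) km/h; drone velocity = (-52.072, 23.184) km/h.
Velocity of small plane relative to drone = (75.963, -304.673) − (-52.072, 23.184) = (128.036, -327.857) km/h.
Magnitude = |(128.036, -327.857)| = 351.970 km/h.

352.0 km/h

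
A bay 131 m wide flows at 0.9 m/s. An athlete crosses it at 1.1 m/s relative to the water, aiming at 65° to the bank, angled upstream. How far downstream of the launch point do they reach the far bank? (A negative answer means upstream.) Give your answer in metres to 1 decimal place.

57.2 m

Perpendicular speed = 0.997 m/s; crossing time = 131 / 0.997 = 131.402 s.
Net downstream speed = 0.435 m/s.
Drift = 0.435 × 131.402 = 57.176 m (downstream).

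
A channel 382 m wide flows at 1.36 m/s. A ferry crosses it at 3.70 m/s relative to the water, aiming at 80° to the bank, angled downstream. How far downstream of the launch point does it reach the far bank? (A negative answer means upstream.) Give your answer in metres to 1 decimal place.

209.9 m

Perpendicular speed = 3.644 m/s; crossing time = 382 / 3.644 = 104.836 s.
Net downstream speed = 2.002 m/s.
Drift = 2.002 × 104.836 = 209.934 m (downstream).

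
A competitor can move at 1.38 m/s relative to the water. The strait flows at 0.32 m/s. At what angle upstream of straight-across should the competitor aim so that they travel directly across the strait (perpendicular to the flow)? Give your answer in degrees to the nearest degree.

13°

To cancel the current, the upstream component of the competitor's velocity must equal the flow: 1.38 sin θ = 0.32.
sin θ = 0.32 / 1.38 = 0.2319.
θ = arcsin(0.2319) = 13.408°.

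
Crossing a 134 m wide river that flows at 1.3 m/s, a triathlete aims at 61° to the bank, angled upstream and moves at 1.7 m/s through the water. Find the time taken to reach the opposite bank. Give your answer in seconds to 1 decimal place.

The component of the triathlete's velocity perpendicular to the bank is 1.7 × sin 61° = 1.487 m/s.
The current is parallel to the bank, so it does not affect the crossing time.
Time = 134 / 1.487 = 90.123 s.

90.1 s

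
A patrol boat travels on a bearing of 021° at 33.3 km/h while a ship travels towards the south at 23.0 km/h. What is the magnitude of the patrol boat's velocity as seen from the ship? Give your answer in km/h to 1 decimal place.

55.4 km/h

Taking east as x and north as y: patrol boat velocity = (11.934, 31.088) km/h; ship velocity = (0.000, -23.000) km/h.
Velocity of patrol boat relative to ship = (11.934, 31.088) − (0.000, -23.000) = (11.934, 54.088) km/h.
Magnitude = |(11.934, 54.088)| = 55.389 km/h.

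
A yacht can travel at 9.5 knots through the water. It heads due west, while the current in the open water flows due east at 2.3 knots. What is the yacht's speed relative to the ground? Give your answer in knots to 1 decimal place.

7.2 knots

Taking east as x and north as y: velocity relative to the water = (-9.500, 0.000) knots; the water relative to ground = (2.300, 0.000) knots.
Velocity relative to ground = (-9.500, 0.000) + (2.300, 0.000) = (-7.200, 0.000) knots.
Speed = |(-7.200, 0.000)| = 7.200 knots.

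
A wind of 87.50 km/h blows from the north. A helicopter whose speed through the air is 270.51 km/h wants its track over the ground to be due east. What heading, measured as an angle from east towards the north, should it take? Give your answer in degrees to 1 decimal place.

The wind pushes perpendicular to the desired track; the heading must have a component into the wind equal to 87.50 km/h: 270.51 sin θ = 87.50.
sin θ = 0.3235, so θ = 18.872°.

18.9°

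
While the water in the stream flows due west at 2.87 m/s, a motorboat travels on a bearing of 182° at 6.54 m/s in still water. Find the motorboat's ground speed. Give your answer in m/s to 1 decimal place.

Taking east as x and north as y: velocity relative to the water = (-0.228, -6.536) m/s; the water relative to ground = (-2.870, 0.000) m/s.
Velocity relative to ground = (-0.228, -6.536) + (-2.870, 0.000) = (-3.098, -6.536) m/s.
Speed = |(-3.098, -6.536)| = 7.233 m/s.

7.2 m/s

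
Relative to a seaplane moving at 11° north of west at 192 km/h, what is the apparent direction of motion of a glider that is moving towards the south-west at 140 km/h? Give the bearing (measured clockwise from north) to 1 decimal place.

146.6°

Taking east as x and north as y: glider velocity = (-98.995, -98.995) km/h; seaplane velocity = (-188.472, 36.635) km/h.
Velocity of glider relative to seaplane = (-98.995, -98.995) − (-188.472, 36.635) = (89.477, -135.630) km/h.
Bearing = atan2(89.48, -135.63) = 146.59° clockwise from north.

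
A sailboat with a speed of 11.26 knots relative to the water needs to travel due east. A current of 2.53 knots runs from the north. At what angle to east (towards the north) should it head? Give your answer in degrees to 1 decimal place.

13.0°

The current pushes perpendicular to the desired track; the heading must have a component into the current equal to 2.53 knots: 11.26 sin θ = 2.53.
sin θ = 0.2247, so θ = 12.985°.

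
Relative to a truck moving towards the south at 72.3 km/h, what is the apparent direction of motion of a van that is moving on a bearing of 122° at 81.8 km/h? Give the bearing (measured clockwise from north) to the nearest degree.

Taking east as x and north as y: van velocity = (69.370, -43.347) km/h; truck velocity = (0.000, -72.300) km/h.
Velocity of van relative to truck = (69.370, -43.347) − (0.000, -72.300) = (69.370, 28.953) km/h.
Bearing = atan2(69.37, 28.95) = 67.35° clockwise from north.

067°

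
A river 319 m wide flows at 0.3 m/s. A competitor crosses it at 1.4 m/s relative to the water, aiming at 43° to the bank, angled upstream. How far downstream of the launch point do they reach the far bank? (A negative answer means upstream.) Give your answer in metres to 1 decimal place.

-241.9 m

Perpendicular speed = 0.955 m/s; crossing time = 319 / 0.955 = 334.102 s.
Net downstream speed = -0.724 m/s.
Drift = -0.724 × 334.102 = -241.855 m (upstream).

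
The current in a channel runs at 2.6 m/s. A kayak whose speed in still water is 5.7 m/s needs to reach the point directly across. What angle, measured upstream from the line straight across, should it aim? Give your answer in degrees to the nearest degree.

To cancel the current, the upstream component of the kayak's velocity must equal the flow: 5.7 sin θ = 2.6.
sin θ = 2.6 / 5.7 = 0.4561.
θ = arcsin(0.4561) = 27.138°.

27°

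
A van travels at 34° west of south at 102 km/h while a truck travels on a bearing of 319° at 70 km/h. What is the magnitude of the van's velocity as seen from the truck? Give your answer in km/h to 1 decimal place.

137.8 km/h

Taking east as x and north as y: van velocity = (-57.038, -84.562) km/h; truck velocity = (-45.924, 52.830) km/h.
Velocity of van relative to truck = (-57.038, -84.562) − (-45.924, 52.830) = (-11.114, -137.392) km/h.
Magnitude = |(-11.114, -137.392)| = 137.840 km/h.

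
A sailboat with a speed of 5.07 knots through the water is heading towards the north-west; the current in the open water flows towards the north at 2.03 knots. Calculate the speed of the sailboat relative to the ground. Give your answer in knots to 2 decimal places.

Taking east as x and north as y: velocity relative to the water = (-3.585, 3.585) knots; the water relative to ground = (0.000, 2.030) knots.
Velocity relative to ground = (-3.585, 3.585) + (0.000, 2.030) = (-3.585, 5.615) knots.
Speed = |(-3.585, 5.615)| = 6.662 knots.

6.66 knots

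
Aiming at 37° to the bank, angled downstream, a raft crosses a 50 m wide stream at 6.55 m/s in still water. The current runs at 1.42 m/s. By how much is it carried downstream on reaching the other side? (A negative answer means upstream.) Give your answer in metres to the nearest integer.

Perpendicular speed = 3.942 m/s; crossing time = 50 / 3.942 = 12.684 s.
Net downstream speed = 6.651 m/s.
Drift = 6.651 × 12.684 = 84.364 m (downstream).

84 m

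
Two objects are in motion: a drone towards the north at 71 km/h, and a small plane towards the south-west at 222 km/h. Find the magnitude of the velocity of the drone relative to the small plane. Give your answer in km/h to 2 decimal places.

Taking east as x and north as y: drone velocity = (0.000, 71.000) km/h; small plane velocity = (-156.978, -156.978) km/h.
Velocity of drone relative to small plane = (0.000, 71.000) − (-156.978, -156.978) = (156.978, 227.978) km/h.
Magnitude = |(156.978, 227.978)| = 276.796 km/h.

276.80 km/h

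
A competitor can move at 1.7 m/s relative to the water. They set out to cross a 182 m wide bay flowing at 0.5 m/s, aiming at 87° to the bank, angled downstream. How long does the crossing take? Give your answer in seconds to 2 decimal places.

The component of the competitor's velocity perpendicular to the bank is 1.7 × sin 87° = 1.698 m/s.
Only the cross-stream component determines the crossing time; the current contributes nothing perpendicular to the bank.
Time = 182 / 1.698 = 107.206 s.

107.21 s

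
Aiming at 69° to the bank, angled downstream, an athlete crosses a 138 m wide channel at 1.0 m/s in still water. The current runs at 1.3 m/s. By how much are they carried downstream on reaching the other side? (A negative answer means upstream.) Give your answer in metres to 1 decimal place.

245.1 m

Perpendicular speed = 0.934 m/s; crossing time = 138 / 0.934 = 147.818 s.
Net downstream speed = 1.658 m/s.
Drift = 1.658 × 147.818 = 245.137 m (downstream).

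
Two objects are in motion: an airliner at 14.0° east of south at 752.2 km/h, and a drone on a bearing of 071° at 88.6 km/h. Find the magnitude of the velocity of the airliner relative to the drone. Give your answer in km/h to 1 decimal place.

765.0 km/h

Taking east as x and north as y: airliner velocity = (181.974, -729.856) km/h; drone velocity = (83.773, 28.845) km/h.
Velocity of airliner relative to drone = (181.974, -729.856) − (83.773, 28.845) = (98.201, -758.702) km/h.
Magnitude = |(98.201, -758.702)| = 765.031 km/h.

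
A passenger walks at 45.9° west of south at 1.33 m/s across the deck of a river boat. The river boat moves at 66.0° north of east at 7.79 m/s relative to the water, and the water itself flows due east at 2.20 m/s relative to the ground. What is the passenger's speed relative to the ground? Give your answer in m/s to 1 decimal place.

7.6 m/s

In east/north components (m/s): passenger relative to river boat = (-0.955, -0.926); river boat relative to water = (3.168, 7.117); water relative to ground = (2.200, 0.000).
Sum = (4.413, 6.191) m/s.
Speed = |(4.413, 6.191)| = 7.603 m/s.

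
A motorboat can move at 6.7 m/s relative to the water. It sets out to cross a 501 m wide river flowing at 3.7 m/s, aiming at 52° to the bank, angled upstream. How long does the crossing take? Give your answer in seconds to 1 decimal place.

94.9 s

The component of the motorboat's velocity perpendicular to the bank is 6.7 × sin 52° = 5.280 m/s.
Only the cross-stream component determines the crossing time; the current contributes nothing perpendicular to the bank.
Time = 501 / 5.280 = 94.892 s.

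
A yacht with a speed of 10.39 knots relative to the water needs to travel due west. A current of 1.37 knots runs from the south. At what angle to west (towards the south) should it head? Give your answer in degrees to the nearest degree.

8°

The current pushes perpendicular to the desired track; the heading must have a component into the current equal to 1.37 knots: 10.39 sin θ = 1.37.
sin θ = 0.1319, so θ = 7.577°.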